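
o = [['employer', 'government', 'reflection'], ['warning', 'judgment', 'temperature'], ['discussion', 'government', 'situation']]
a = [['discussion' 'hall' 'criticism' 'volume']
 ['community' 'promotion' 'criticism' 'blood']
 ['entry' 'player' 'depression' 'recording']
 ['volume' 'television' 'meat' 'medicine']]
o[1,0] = 'warning'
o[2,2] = 'situation'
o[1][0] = 'warning'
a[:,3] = ['volume', 'blood', 'recording', 'medicine']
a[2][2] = 'depression'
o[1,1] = 'judgment'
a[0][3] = 'volume'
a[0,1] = 'hall'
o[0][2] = 'reflection'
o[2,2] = 'situation'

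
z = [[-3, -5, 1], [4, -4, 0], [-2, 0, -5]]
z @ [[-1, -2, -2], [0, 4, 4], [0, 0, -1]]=[[3, -14, -15], [-4, -24, -24], [2, 4, 9]]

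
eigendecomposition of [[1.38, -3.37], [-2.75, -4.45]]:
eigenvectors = [[0.93,0.43], [-0.36,0.90]]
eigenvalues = [2.68, -5.75]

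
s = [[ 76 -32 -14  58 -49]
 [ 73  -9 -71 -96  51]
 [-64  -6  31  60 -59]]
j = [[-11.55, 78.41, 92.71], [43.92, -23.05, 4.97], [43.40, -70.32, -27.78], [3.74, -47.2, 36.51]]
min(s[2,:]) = -64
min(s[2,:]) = -64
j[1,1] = -23.05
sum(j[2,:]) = -54.699999999999996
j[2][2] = -27.78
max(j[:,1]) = 78.41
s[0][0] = 76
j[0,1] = 78.41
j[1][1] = -23.05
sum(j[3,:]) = -6.950000000000003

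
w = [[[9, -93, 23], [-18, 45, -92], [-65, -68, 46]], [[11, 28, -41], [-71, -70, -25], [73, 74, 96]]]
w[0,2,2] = 46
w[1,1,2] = -25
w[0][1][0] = -18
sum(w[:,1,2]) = -117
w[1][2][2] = 96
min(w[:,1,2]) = -92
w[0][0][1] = -93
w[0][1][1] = 45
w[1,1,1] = -70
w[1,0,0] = 11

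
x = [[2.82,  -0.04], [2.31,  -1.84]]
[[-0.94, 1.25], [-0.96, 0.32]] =x @ [[-0.33, 0.45], [0.11, 0.39]]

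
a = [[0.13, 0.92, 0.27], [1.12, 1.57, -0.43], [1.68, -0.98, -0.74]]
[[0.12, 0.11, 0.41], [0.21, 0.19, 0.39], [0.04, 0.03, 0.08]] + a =[[0.25, 1.03, 0.68], [1.33, 1.76, -0.04], [1.72, -0.95, -0.66]]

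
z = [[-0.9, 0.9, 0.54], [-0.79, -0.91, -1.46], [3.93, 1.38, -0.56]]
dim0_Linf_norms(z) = [3.93, 1.38, 1.46]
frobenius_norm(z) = 4.81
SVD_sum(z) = [[-0.56,-0.19,0.04], [-0.89,-0.3,0.06], [3.96,1.36,-0.29]] + [[-0.15, 0.61, 0.87], [0.22, -0.91, -1.29], [0.03, -0.12, -0.17]] + [[-0.19, 0.48, -0.37],  [-0.12, 0.31, -0.24],  [-0.05, 0.14, -0.11]]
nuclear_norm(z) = 7.05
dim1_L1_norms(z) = [2.34, 3.16, 5.87]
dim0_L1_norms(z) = [5.62, 3.19, 2.56]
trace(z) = -2.37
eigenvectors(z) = [[(-0.51+0j), (0.24+0.1j), 0.24-0.10j], [0.44+0.00j, (-0.37+0.54j), -0.37-0.54j], [0.74+0.00j, (0.71+0j), (0.71-0j)]]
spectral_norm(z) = 4.34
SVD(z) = [[-0.14, 0.56, 0.82], [-0.22, -0.82, 0.52], [0.97, -0.11, 0.23]] @ diag([4.3387757153962, 1.9322972188183176, 0.7743079165520542]) @ [[0.94, 0.32, -0.07], [-0.14, 0.57, 0.81], [-0.30, 0.75, -0.58]]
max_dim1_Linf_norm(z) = 3.93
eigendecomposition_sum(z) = [[-1.37+0.00j, (0.27-0j), 0.59-0.00j], [(1.17-0j), -0.23+0.00j, -0.51+0.00j], [1.98-0.00j, -0.38+0.00j, -0.86+0.00j]] + [[(0.23+0.35j), (0.32+0.08j), -0.03+0.20j], [-0.98+0.41j, -0.34+0.75j, (-0.48-0.16j)], [(0.98+0.63j), 0.88-0.15j, 0.15+0.52j]] + [[(0.23-0.35j), (0.32-0.08j), (-0.03-0.2j)],[(-0.98-0.41j), -0.34-0.75j, (-0.48+0.16j)],[(0.98-0.63j), 0.88+0.15j, 0.15-0.52j]]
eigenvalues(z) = [(-2.45+0j), (0.04+1.63j), (0.04-1.63j)]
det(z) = -6.49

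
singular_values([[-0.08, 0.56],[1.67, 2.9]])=[3.38, 0.35]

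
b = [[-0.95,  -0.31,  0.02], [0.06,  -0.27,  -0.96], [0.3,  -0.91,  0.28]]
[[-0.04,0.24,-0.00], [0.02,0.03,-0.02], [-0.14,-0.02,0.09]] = b@[[0.00, -0.23, 0.03], [0.14, -0.06, -0.08], [-0.06, -0.03, 0.04]]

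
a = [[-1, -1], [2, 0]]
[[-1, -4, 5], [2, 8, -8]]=a@[[1, 4, -4], [0, 0, -1]]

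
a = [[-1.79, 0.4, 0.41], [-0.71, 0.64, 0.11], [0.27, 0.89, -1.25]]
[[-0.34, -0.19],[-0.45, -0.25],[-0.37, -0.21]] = a @ [[0.00, 0.00],[-0.67, -0.38],[-0.18, -0.1]]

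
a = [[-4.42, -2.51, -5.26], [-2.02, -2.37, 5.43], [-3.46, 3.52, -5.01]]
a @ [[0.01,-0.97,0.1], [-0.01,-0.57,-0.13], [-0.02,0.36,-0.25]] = [[0.09, 3.82, 1.20],[-0.11, 5.27, -1.25],[0.03, -0.45, 0.45]]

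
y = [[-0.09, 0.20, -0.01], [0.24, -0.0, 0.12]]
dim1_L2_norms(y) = [0.22, 0.27]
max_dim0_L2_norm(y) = 0.26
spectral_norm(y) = 0.29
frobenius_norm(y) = 0.35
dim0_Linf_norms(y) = [0.24, 0.2, 0.12]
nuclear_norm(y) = 0.48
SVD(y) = [[-0.52, 0.86],  [0.86, 0.52]] @ diag([0.2929482381942512, 0.18542203142799465]) @ [[0.86, -0.35, 0.37], [0.26, 0.92, 0.29]]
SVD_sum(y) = [[-0.13, 0.05, -0.06],[0.22, -0.09, 0.09]] + [[0.04,0.15,0.05], [0.02,0.09,0.03]]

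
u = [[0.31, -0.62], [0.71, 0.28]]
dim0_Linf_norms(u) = [0.71, 0.62]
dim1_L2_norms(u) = [0.69, 0.76]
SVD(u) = [[-0.36, -0.93], [-0.93, 0.36]] @ diag([0.7749298693571981, 0.6800615395521467]) @ [[-1.0, -0.05], [-0.05, 1.0]]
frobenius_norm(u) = 1.03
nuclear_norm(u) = 1.45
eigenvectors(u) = [[(0.02+0.68j), 0.02-0.68j], [(0.73+0j), 0.73-0.00j]]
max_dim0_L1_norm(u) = 1.02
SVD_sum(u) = [[0.28, 0.01],[0.72, 0.03]] + [[0.03, -0.63], [-0.01, 0.25]]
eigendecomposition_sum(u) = [[0.15+0.33j, -0.31+0.14j], [0.36-0.16j, 0.14+0.33j]] + [[(0.15-0.33j), -0.31-0.14j],  [0.36+0.16j, 0.14-0.33j]]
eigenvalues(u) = [(0.3+0.66j), (0.3-0.66j)]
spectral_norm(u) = 0.77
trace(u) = 0.59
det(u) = 0.53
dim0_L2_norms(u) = [0.77, 0.68]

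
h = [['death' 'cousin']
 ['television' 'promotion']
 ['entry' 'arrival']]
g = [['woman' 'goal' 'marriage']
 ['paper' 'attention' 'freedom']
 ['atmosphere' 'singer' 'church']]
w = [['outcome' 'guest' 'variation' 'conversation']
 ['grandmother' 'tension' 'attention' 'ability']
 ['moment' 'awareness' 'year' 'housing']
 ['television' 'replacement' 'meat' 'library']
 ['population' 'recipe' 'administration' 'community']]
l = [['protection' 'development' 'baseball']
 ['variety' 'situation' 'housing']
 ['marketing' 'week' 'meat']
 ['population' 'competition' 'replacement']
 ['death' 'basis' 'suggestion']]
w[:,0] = ['outcome', 'grandmother', 'moment', 'television', 'population']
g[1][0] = 'paper'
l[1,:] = ['variety', 'situation', 'housing']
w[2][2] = 'year'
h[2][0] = 'entry'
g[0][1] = 'goal'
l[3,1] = 'competition'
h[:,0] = ['death', 'television', 'entry']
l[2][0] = 'marketing'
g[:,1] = ['goal', 'attention', 'singer']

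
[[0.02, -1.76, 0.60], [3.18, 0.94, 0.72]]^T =[[0.02,3.18], [-1.76,0.94], [0.6,0.72]]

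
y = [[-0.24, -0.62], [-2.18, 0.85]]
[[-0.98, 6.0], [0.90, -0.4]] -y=[[-0.74, 6.62], [3.08, -1.25]]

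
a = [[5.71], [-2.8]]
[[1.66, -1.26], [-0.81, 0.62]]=a@[[0.29, -0.22]]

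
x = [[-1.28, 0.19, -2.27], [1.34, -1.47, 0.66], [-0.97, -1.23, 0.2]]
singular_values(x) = [3.05, 1.76, 1.14]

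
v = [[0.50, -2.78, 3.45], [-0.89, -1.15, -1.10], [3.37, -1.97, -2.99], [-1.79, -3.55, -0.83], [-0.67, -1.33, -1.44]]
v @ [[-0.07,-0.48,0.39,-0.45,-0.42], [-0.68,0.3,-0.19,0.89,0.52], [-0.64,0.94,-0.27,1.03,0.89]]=[[-0.35, 2.17, -0.21, 0.85, 1.41], [1.55, -0.95, 0.17, -1.76, -1.2], [3.02, -5.02, 2.50, -6.35, -5.1], [3.07, -0.99, 0.20, -3.21, -1.83], [1.87, -1.43, 0.38, -2.37, -1.69]]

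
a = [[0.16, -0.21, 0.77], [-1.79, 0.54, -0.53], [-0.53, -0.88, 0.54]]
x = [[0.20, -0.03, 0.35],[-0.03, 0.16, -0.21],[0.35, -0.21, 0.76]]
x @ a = [[-0.10,-0.37,0.36],[-0.18,0.28,-0.22],[0.03,-0.86,0.79]]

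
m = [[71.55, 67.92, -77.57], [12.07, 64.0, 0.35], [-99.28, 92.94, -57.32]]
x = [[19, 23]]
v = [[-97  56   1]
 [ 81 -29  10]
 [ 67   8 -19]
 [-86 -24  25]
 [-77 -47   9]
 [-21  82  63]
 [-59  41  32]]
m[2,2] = -57.32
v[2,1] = 8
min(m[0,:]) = -77.57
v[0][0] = -97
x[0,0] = 19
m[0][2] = -77.57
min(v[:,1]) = -47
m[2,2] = -57.32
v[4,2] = 9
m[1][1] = 64.0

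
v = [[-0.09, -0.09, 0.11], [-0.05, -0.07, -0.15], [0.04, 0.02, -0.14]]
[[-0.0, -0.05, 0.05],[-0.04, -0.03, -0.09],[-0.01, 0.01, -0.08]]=v @ [[0.49, -0.21, 0.20], [-0.21, 0.65, -0.06], [0.20, -0.06, 0.59]]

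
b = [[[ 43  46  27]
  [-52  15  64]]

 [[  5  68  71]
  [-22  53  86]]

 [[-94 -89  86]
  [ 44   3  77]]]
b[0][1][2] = 64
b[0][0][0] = 43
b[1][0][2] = 71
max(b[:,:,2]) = 86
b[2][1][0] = 44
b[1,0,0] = 5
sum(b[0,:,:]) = 143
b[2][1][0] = 44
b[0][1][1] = 15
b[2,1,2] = 77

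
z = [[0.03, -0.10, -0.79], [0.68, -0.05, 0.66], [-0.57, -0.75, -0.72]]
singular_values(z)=[1.54, 0.55, 0.5]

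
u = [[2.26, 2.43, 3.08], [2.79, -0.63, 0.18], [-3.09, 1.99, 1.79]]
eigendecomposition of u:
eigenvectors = [[0.01+0.00j, 0.35+0.48j, (0.35-0.48j)], [-0.79+0.00j, 0.45+0.21j, 0.45-0.21j], [0.62+0.00j, (-0.63+0j), -0.63-0.00j]]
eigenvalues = [(-0.79+0j), (2.11+1.67j), (2.11-1.67j)]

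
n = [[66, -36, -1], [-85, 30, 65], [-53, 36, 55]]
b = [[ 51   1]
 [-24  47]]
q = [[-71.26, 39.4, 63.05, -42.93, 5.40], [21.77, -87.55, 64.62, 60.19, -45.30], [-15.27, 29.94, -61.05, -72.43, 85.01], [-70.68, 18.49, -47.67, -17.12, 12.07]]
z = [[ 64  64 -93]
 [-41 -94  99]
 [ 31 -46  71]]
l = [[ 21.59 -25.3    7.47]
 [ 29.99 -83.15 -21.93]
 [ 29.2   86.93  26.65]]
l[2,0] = 29.2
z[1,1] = -94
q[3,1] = 18.49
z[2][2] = 71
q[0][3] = -42.93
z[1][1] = -94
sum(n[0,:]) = 29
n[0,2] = -1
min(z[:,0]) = -41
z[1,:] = [-41, -94, 99]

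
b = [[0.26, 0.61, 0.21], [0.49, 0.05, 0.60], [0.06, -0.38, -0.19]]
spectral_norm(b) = 0.96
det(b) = 0.10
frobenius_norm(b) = 1.13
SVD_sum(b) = [[0.31, 0.36, 0.4], [0.34, 0.38, 0.42], [-0.16, -0.18, -0.20]] + [[-0.13, 0.25, -0.12], [0.17, -0.33, 0.16], [0.11, -0.21, 0.1]] + [[0.07, 0.01, -0.06], [-0.02, -0.00, 0.01], [0.11, 0.01, -0.1]]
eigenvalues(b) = [(0.6+0j), (-0.24+0.32j), (-0.24-0.32j)]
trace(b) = 0.12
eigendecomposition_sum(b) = [[0.49-0.00j, 0.30+0.00j, (0.36-0j)], [0.31-0.00j, (0.19+0j), (0.23-0j)], [(-0.11+0j), (-0.07+0j), -0.08+0.00j]] + [[-0.12-0.04j, 0.16-0.01j, (-0.07-0.2j)], [(0.09-0.06j), (-0.07+0.12j), (0.19+0.05j)], [0.09+0.11j, -0.16-0.09j, (-0.05+0.24j)]] + [[(-0.12+0.04j), 0.16+0.01j, -0.07+0.20j], [0.09+0.06j, -0.07-0.12j, (0.19-0.05j)], [0.09-0.11j, -0.16+0.09j, -0.05-0.24j]]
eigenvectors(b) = [[(-0.83+0j),(-0.48+0.3j),-0.48-0.30j], [-0.53+0.00j,(0.01-0.5j),0.01+0.50j], [(0.19+0j),(0.65+0j),0.65-0.00j]]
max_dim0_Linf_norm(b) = 0.61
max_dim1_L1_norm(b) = 1.14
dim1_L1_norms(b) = [1.08, 1.14, 0.63]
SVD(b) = [[-0.65, 0.54, 0.54], [-0.69, -0.71, -0.12], [0.32, -0.45, 0.83]] @ diag([0.9571907140152929, 0.5685790282998241, 0.17607903220009324]) @ [[-0.51, -0.58, -0.64], [-0.42, 0.81, -0.4], [0.75, 0.06, -0.66]]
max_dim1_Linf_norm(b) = 0.61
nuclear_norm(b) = 1.70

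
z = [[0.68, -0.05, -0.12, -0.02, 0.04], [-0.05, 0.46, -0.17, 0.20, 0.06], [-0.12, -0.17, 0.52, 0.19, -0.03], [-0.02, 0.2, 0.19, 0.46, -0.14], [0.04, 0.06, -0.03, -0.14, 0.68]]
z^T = [[0.68,  -0.05,  -0.12,  -0.02,  0.04],[-0.05,  0.46,  -0.17,  0.2,  0.06],[-0.12,  -0.17,  0.52,  0.19,  -0.03],[-0.02,  0.2,  0.19,  0.46,  -0.14],[0.04,  0.06,  -0.03,  -0.14,  0.68]]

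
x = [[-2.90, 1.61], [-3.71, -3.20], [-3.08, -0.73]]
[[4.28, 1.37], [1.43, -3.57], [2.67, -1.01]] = x@ [[-1.05, 0.09], [0.77, 1.01]]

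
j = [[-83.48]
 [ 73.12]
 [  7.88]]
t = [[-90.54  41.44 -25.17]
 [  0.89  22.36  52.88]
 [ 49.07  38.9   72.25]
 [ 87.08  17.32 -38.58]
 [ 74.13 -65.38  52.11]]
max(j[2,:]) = 7.88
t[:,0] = [-90.54, 0.89, 49.07, 87.08, 74.13]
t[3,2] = -38.58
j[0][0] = -83.48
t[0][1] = 41.44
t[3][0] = 87.08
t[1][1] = 22.36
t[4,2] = 52.11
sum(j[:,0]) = -2.4799999999999995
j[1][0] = 73.12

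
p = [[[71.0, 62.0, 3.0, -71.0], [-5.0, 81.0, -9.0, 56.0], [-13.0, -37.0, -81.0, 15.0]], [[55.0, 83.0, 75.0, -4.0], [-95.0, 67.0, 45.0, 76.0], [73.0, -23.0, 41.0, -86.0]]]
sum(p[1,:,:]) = 307.0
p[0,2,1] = -37.0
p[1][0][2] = 75.0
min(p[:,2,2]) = -81.0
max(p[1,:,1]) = 83.0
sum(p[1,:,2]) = 161.0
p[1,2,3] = -86.0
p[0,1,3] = 56.0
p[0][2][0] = -13.0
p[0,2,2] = -81.0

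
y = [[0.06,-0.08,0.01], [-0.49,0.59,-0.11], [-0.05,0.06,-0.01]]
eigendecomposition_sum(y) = [[0.07, -0.08, 0.01],[-0.49, 0.59, -0.11],[-0.05, 0.06, -0.01]] + [[-0.01,-0.0,-0.00], [-0.00,-0.00,-0.00], [-0.00,-0.00,-0.00]] + [[0.00, 0.0, -0.0],[0.0, 0.00, -0.00],[-0.0, -0.0, 0.0]]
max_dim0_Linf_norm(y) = 0.59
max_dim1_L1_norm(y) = 1.19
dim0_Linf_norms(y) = [0.49, 0.59, 0.11]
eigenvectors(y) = [[0.13, -0.76, -0.51],[-0.99, -0.64, -0.28],[-0.1, -0.07, 0.81]]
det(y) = -0.00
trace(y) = 0.64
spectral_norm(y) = 0.79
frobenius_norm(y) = 0.79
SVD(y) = [[-0.13,-0.99,0.1], [0.99,-0.14,-0.09], [0.1,0.09,0.99]] @ diag([0.7852111286927889, 0.006521501677979657, 0.0009764183842054088]) @ [[-0.63, 0.76, -0.14], [0.52, 0.55, 0.66], [-0.58, -0.34, 0.74]]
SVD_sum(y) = [[0.06, -0.08, 0.01],[-0.49, 0.59, -0.11],[-0.05, 0.06, -0.01]] + [[-0.00, -0.0, -0.0], [-0.0, -0.00, -0.0], [0.00, 0.0, 0.00]] + [[-0.0,-0.00,0.00], [0.0,0.00,-0.0], [-0.0,-0.00,0.00]]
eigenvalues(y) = [0.64, -0.01, 0.0]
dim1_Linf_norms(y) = [0.08, 0.59, 0.06]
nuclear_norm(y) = 0.79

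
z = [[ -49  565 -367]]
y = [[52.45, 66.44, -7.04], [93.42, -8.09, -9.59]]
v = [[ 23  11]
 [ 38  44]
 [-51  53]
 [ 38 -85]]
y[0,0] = 52.45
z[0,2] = -367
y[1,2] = -9.59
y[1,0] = 93.42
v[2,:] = [-51, 53]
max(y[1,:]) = 93.42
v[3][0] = 38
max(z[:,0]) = -49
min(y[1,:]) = -9.59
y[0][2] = -7.04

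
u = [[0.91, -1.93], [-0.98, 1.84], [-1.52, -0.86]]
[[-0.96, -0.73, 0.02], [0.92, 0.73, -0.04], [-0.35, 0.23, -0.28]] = u @[[-0.04, -0.29, 0.15], [0.48, 0.24, 0.06]]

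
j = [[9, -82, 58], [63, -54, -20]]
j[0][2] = 58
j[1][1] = -54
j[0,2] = 58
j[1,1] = -54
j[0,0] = 9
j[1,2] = -20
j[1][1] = -54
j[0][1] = -82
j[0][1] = -82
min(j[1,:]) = -54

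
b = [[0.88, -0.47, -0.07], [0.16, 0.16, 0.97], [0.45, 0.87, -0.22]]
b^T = [[0.88, 0.16, 0.45], [-0.47, 0.16, 0.87], [-0.07, 0.97, -0.22]]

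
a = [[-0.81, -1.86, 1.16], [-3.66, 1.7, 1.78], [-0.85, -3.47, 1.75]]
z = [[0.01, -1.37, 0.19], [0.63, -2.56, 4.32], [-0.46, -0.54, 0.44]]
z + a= [[-0.8,  -3.23,  1.35], [-3.03,  -0.86,  6.1], [-1.31,  -4.01,  2.19]]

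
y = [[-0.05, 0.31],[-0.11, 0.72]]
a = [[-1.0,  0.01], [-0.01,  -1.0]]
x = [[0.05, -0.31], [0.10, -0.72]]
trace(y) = 0.67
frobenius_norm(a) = 1.41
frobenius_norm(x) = 0.79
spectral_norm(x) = 0.79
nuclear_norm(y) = 0.80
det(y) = -0.00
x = y @ a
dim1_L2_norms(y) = [0.31, 0.73]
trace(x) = -0.67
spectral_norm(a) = 1.00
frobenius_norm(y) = 0.79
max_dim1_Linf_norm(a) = 1.0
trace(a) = -2.00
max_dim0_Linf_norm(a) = 1.0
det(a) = 1.00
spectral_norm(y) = 0.79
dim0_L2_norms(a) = [1.0, 1.0]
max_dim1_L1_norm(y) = 0.83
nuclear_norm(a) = 2.00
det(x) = -0.00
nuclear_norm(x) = 0.80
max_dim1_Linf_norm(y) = 0.72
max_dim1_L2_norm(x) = 0.73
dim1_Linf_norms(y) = [0.31, 0.72]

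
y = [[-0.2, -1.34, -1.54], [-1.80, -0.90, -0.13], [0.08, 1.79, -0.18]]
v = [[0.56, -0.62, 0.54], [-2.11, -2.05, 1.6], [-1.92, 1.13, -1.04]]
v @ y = [[1.05,0.77,-0.88], [4.24,7.54,3.23], [-1.73,-0.31,3.00]]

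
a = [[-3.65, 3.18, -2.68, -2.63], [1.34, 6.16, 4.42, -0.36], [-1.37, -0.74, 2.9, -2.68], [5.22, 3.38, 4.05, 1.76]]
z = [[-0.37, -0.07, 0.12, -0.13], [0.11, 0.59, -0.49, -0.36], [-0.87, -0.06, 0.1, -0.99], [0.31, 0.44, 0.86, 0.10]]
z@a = [[0.41, -2.14, 0.5, 0.45], [-0.82, 3.13, -0.57, 0.18], [-2.21, -6.56, -1.65, 0.3], [-1.20, 3.40, 4.01, -3.10]]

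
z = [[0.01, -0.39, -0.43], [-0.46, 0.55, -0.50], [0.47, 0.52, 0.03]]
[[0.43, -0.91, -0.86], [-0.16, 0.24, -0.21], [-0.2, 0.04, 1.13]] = z @ [[0.22, -0.93, 0.97], [-0.55, 0.85, 1.24], [-0.49, 1.32, 0.89]]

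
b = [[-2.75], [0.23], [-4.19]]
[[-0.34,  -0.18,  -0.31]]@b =[[2.19]]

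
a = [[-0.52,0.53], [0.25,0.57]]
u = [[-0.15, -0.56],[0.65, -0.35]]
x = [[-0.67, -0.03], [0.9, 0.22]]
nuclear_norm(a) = 1.34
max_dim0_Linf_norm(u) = 0.65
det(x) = -0.12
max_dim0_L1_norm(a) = 1.1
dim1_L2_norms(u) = [0.58, 0.74]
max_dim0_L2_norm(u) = 0.67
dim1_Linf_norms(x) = [0.67, 0.9]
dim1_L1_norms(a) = [1.05, 0.82]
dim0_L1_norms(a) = [0.77, 1.1]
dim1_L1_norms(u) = [0.71, 1.0]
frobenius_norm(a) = 0.97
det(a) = -0.43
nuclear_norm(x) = 1.24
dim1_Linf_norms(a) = [0.53, 0.57]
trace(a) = 0.05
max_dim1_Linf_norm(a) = 0.57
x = u + a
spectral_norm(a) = 0.81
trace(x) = -0.45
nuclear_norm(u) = 1.31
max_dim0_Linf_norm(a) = 0.57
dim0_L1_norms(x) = [1.57, 0.25]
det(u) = 0.42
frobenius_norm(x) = 1.14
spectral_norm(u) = 0.76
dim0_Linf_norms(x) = [0.9, 0.22]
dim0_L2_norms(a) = [0.58, 0.78]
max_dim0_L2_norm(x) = 1.12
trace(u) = -0.50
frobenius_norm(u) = 0.94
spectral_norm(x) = 1.14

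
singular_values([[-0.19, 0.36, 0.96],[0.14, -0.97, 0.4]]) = [1.06, 1.04]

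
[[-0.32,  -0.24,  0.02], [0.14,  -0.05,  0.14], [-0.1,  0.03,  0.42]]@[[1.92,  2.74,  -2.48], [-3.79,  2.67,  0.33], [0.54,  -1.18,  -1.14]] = [[0.31, -1.54, 0.69], [0.53, 0.08, -0.52], [-0.08, -0.69, -0.22]]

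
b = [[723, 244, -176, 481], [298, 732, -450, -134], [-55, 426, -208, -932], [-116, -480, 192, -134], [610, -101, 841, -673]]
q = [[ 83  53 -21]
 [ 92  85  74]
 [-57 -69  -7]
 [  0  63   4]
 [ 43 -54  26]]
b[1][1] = 732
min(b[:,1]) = -480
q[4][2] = 26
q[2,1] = -69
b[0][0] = 723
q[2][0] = -57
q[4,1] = -54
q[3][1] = 63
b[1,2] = -450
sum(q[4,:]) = 15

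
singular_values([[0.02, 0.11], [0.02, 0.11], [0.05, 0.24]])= [0.29, 0.0]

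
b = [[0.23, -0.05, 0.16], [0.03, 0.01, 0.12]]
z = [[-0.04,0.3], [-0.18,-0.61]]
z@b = [[-0.0, 0.00, 0.03], [-0.06, 0.00, -0.10]]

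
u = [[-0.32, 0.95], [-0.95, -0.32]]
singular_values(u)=[1.0, 1.0]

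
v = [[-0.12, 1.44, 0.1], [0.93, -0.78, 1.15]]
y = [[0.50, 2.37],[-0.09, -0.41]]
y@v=[[2.14, -1.13, 2.78],[-0.37, 0.19, -0.48]]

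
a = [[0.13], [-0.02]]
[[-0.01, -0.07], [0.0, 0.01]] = a@[[-0.07, -0.56]]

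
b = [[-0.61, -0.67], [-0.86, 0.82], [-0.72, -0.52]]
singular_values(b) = [1.29, 1.17]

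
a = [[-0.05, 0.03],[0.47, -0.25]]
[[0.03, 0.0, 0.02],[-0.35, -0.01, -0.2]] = a @ [[-1.25, -0.03, -0.73],[-0.95, -0.02, -0.56]]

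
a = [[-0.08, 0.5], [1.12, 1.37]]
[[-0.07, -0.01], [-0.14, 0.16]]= a @ [[0.05,0.14], [-0.14,0.00]]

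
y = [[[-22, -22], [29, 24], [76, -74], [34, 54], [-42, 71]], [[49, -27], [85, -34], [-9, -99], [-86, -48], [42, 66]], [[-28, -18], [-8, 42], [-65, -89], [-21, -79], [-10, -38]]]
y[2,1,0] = -8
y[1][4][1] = 66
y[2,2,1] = -89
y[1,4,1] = 66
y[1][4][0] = 42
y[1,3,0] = -86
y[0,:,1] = [-22, 24, -74, 54, 71]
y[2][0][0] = -28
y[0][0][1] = -22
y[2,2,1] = -89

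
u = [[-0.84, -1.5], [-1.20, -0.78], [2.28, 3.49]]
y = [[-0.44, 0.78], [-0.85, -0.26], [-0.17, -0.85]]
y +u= [[-1.28, -0.72], [-2.05, -1.04], [2.11, 2.64]]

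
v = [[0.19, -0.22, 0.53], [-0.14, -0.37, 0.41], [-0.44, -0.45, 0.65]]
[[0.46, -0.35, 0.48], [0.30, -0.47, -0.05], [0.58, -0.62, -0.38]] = v @ [[-0.14, 0.03, 1.43], [0.47, 0.94, 0.07], [1.12, -0.29, 0.43]]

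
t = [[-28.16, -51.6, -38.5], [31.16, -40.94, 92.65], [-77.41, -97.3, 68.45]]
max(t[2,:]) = 68.45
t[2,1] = -97.3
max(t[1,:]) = 92.65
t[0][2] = -38.5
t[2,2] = 68.45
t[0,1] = -51.6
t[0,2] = -38.5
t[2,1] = -97.3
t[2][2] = 68.45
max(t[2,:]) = 68.45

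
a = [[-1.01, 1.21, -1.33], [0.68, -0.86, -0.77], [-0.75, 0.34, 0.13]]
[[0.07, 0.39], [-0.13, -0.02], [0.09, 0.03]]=a @ [[-0.09, -0.0], [0.04, 0.16], [0.05, -0.15]]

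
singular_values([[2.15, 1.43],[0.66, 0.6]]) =[2.73, 0.13]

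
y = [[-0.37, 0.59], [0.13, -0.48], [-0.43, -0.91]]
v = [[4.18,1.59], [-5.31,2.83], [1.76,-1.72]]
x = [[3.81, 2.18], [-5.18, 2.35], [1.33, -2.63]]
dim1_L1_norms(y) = [0.96, 0.61, 1.34]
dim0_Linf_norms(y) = [0.43, 0.91]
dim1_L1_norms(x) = [5.99, 7.53, 3.96]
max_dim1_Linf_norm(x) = 5.18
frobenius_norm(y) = 1.32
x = y + v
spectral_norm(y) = 1.19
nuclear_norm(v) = 10.40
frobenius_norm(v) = 7.89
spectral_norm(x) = 6.71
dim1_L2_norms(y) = [0.7, 0.5, 1.01]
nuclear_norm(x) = 10.62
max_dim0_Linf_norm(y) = 0.91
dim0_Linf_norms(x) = [5.18, 2.63]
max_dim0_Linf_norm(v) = 5.31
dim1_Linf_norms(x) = [3.81, 5.18, 2.63]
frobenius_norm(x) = 7.77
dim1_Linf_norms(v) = [4.18, 5.31, 1.76]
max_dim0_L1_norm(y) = 1.98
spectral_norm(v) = 7.22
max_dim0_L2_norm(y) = 1.19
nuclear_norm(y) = 1.76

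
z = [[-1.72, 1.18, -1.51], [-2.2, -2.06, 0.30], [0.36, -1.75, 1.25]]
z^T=[[-1.72, -2.2, 0.36], [1.18, -2.06, -1.75], [-1.51, 0.3, 1.25]]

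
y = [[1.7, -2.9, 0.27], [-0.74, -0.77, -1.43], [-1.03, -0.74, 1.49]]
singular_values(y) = [3.39, 2.09, 1.6]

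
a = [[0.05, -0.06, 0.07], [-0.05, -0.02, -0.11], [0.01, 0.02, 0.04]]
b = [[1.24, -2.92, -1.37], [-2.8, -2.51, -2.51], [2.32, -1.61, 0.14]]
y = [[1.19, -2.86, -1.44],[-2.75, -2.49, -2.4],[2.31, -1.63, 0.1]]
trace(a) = 0.07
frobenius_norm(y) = 6.26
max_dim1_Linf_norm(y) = 2.86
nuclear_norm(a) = 0.22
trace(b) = -1.13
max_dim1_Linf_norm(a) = 0.11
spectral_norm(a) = 0.15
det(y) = -4.62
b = a + y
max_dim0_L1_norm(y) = 6.98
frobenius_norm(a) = 0.17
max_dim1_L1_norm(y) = 7.64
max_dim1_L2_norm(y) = 4.42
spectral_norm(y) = 4.91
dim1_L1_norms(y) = [5.49, 7.64, 4.04]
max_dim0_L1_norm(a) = 0.22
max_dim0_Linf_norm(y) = 2.86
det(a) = -0.00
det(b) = -3.74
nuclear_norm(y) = 9.03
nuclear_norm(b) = 9.11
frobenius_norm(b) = 6.35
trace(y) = -1.20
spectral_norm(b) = 4.98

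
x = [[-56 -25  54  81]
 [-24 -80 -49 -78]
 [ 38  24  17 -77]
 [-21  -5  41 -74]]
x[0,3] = 81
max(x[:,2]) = 54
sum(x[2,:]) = 2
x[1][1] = -80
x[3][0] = -21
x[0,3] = 81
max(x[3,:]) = 41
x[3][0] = -21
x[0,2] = 54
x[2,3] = -77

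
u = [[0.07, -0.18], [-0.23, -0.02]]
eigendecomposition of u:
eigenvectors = [[0.74, 0.58], [-0.67, 0.82]]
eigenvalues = [0.23, -0.18]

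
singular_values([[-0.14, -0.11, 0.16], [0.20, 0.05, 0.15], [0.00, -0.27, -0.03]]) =[0.32, 0.23, 0.2]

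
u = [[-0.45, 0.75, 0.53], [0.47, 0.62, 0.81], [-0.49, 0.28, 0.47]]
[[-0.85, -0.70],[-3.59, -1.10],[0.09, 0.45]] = u @ [[-2.68, -1.16], [-1.56, -2.51], [-1.68, 1.24]]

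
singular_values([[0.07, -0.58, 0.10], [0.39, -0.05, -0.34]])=[0.6, 0.51]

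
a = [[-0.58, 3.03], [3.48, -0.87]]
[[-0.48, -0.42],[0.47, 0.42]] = a@ [[0.1, 0.09], [-0.14, -0.12]]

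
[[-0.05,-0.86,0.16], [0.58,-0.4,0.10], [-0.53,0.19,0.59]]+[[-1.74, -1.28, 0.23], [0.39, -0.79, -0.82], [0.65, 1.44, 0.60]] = [[-1.79, -2.14, 0.39], [0.97, -1.19, -0.72], [0.12, 1.63, 1.19]]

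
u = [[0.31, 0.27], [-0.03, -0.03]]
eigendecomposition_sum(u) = [[0.31, 0.27], [-0.03, -0.03]] + [[0.00, 0.00],[-0.00, -0.00]]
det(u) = -0.00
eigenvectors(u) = [[1.0, -0.65], [-0.1, 0.76]]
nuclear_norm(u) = 0.42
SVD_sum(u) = [[0.31, 0.27], [-0.03, -0.03]] + [[0.0, -0.0], [0.0, -0.0]]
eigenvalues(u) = [0.28, -0.0]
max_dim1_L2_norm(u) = 0.41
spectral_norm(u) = 0.41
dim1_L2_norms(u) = [0.41, 0.04]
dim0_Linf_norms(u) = [0.31, 0.27]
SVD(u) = [[-0.99, 0.10], [0.10, 0.99]] @ diag([0.4132693657536801, 0.0029036751800162004]) @ [[-0.75, -0.66], [0.66, -0.75]]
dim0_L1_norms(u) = [0.34, 0.3]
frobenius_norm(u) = 0.41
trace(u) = 0.28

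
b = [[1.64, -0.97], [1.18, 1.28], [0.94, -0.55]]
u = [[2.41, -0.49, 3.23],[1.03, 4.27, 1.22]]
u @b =[[6.41, -4.74], [7.87, 3.80]]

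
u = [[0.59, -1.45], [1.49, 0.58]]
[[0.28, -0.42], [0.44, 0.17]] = u @[[0.32, -0.00], [-0.06, 0.29]]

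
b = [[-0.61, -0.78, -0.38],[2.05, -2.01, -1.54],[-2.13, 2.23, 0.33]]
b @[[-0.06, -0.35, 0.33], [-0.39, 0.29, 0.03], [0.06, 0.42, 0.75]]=[[0.32,-0.17,-0.51], [0.57,-1.95,-0.54], [-0.72,1.53,-0.39]]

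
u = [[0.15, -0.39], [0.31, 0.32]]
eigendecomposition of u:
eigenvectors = [[0.75+0.00j, 0.75-0.00j], [(-0.16-0.65j), -0.16+0.65j]]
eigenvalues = [(0.24+0.34j), (0.24-0.34j)]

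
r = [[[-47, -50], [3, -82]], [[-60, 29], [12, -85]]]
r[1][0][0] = -60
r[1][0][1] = 29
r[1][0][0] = -60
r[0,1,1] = -82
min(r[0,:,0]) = -47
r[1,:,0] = [-60, 12]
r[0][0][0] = -47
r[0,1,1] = -82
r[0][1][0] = 3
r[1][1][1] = -85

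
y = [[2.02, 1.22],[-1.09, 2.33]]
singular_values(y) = [2.63, 2.29]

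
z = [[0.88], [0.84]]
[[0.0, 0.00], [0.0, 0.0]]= z @ [[-0.0, -0.0]]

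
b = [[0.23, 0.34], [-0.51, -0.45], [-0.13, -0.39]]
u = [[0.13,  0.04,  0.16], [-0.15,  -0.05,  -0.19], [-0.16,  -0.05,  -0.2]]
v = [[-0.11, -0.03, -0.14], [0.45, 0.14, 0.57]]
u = b @ v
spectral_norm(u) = 0.42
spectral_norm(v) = 0.76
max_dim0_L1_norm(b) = 1.18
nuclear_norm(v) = 0.77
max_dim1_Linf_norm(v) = 0.57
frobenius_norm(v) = 0.76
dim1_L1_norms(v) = [0.28, 1.16]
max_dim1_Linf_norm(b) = 0.51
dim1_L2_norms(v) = [0.18, 0.74]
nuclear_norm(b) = 1.06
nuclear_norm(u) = 0.42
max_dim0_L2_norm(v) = 0.59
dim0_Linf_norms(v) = [0.45, 0.14, 0.57]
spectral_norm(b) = 0.87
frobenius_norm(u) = 0.42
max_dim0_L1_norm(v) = 0.71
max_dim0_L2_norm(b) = 0.69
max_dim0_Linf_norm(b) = 0.51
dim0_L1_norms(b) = [0.87, 1.18]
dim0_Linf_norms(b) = [0.51, 0.45]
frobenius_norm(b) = 0.89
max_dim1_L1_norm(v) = 1.16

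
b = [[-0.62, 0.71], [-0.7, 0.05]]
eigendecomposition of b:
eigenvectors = [[0.71+0.00j, 0.71-0.00j], [(0.33+0.62j), 0.33-0.62j]]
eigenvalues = [(-0.29+0.62j), (-0.29-0.62j)]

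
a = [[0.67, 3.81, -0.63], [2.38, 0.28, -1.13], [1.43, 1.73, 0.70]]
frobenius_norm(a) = 5.28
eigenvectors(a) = [[(0.77+0j), -0.47-0.26j, (-0.47+0.26j)], [(-0.64+0j), -0.24-0.21j, -0.24+0.21j], [(0.01+0j), (-0.78+0j), -0.78-0.00j]]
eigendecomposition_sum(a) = [[(-1.26+0j), 1.53-0.00j, 0.29-0.00j], [(1.06-0j), (-1.28+0j), -0.24+0.00j], [-0.01+0.00j, (0.01-0j), -0j]] + [[0.96-0.73j, 1.14-0.86j, -0.46+1.33j], [(0.66-0.3j), 0.78-0.35j, -0.44+0.72j], [0.72-1.61j, (0.86-1.89j), (0.35+2.02j)]] + [[(0.96+0.73j),(1.14+0.86j),-0.46-1.33j], [0.66+0.30j,(0.78+0.35j),-0.44-0.72j], [(0.72+1.61j),0.86+1.89j,0.35-2.02j]]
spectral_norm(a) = 4.53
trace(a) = 1.65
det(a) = -13.40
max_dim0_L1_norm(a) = 5.82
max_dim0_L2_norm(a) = 4.19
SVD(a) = [[-0.83, 0.39, -0.39],[-0.31, -0.91, -0.26],[-0.46, -0.09, 0.88]] @ diag([4.532571980114496, 2.424245985577, 1.2199273119718115]) @ [[-0.43, -0.89, 0.12], [-0.84, 0.45, 0.3], [0.32, -0.02, 0.95]]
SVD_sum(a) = [[1.63,3.37,-0.46], [0.61,1.27,-0.17], [0.90,1.86,-0.26]] + [[-0.81, 0.43, 0.28], [1.87, -0.99, -0.66], [0.19, -0.10, -0.07]] + [[-0.15, 0.01, -0.45],  [-0.10, 0.01, -0.30],  [0.35, -0.03, 1.02]]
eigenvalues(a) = [(-2.54+0j), (2.09+0.94j), (2.09-0.94j)]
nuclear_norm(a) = 8.18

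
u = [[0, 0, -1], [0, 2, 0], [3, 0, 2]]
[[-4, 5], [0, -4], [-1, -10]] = u@[[-3, 0], [0, -2], [4, -5]]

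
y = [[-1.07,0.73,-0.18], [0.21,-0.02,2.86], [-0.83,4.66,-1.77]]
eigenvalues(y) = [-4.76, -0.93, 2.83]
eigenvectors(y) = [[-0.14, 0.98, 0.1],  [0.52, 0.15, 0.71],  [-0.84, -0.12, 0.7]]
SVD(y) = [[-0.17,-0.09,-0.98], [0.26,-0.96,0.04], [-0.95,-0.25,0.19]] @ diag([5.2791884730763385, 2.6001765114842255, 0.9170339006076285]) @ [[0.2,-0.86,0.47], [0.04,-0.47,-0.88], [0.98,0.19,-0.06]]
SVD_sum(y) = [[-0.18, 0.8, -0.43], [0.27, -1.2, 0.65], [-0.98, 4.32, -2.34]] + [[-0.01,  0.11,  0.2], [-0.1,  1.18,  2.21], [-0.03,  0.31,  0.58]] + [[-0.88, -0.17, 0.05], [0.03, 0.01, -0.0], [0.17, 0.03, -0.01]]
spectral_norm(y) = 5.28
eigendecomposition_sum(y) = [[-0.14, 0.5, -0.48], [0.49, -1.78, 1.74], [-0.81, 2.92, -2.84]] + [[-0.91, -0.01, 0.15],[-0.14, -0.00, 0.02],[0.11, 0.00, -0.02]] + [[-0.02, 0.25, 0.16],[-0.14, 1.76, 1.1],[-0.14, 1.74, 1.09]]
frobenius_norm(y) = 5.96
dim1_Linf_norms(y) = [1.07, 2.86, 4.66]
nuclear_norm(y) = 8.80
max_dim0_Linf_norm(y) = 4.66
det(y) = 12.59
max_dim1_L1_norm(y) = 7.26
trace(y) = -2.86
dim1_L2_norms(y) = [1.31, 2.87, 5.05]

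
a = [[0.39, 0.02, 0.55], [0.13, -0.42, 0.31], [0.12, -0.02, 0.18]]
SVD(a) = [[-0.80,0.53,-0.28], [-0.54,-0.84,-0.06], [-0.27,0.10,0.96]] @ diag([0.8037889156139268, 0.3814717814698137, 0.0016306680945322065]) @ [[-0.51, 0.27, -0.81], [0.29, 0.95, 0.13], [-0.81, 0.17, 0.57]]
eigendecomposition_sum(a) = [[0.39, -0.00, 0.56], [0.09, -0.0, 0.13], [0.12, -0.0, 0.17]] + [[0.0, 0.00, -0.0], [-0.00, -0.0, 0.00], [-0.0, -0.0, 0.00]] + [[-0.0, 0.02, -0.01], [0.04, -0.42, 0.18], [0.0, -0.02, 0.01]]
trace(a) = 0.15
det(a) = -0.00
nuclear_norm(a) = 1.19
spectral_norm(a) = 0.80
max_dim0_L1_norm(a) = 1.04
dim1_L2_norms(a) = [0.67, 0.54, 0.22]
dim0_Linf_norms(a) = [0.39, 0.42, 0.55]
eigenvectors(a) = [[0.94,0.81,0.06], [0.21,-0.17,-1.0], [0.28,-0.56,-0.04]]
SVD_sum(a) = [[0.33, -0.17, 0.52], [0.22, -0.12, 0.35], [0.11, -0.06, 0.17]] + [[0.06, 0.19, 0.03], [-0.09, -0.3, -0.04], [0.01, 0.04, 0.01]] + [[0.00, -0.00, -0.00],[0.0, -0.0, -0.0],[-0.00, 0.00, 0.0]]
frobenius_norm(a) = 0.89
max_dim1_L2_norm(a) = 0.67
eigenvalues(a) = [0.56, 0.0, -0.41]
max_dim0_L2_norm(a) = 0.66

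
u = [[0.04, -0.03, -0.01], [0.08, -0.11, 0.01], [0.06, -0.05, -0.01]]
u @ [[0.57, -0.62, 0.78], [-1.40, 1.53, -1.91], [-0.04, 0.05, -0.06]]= [[0.07, -0.07, 0.09],  [0.20, -0.22, 0.27],  [0.10, -0.11, 0.14]]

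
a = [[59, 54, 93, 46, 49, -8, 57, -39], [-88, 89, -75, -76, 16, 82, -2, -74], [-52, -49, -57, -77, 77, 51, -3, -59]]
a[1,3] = -76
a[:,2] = [93, -75, -57]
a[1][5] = 82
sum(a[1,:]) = -128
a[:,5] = [-8, 82, 51]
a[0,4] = 49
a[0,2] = 93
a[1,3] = -76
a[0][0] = 59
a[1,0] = -88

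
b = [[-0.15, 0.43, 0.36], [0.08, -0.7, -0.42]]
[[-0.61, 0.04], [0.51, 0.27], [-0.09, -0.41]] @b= [[0.09, -0.29, -0.24], [-0.05, 0.03, 0.07], [-0.02, 0.25, 0.14]]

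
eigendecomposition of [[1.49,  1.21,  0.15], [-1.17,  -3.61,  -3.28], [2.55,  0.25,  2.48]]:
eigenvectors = [[-0.13+0.34j, (-0.13-0.34j), (-0.24+0j)], [-0.45+0.02j, (-0.45-0.02j), (0.97+0j)], [0.81+0.00j, (0.81-0j), (0.06+0j)]]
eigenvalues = [(1.94+1.07j), (1.94-1.07j), (-3.53+0j)]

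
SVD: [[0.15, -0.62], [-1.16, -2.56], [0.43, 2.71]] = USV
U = [[-0.14, 0.52],[-0.71, -0.65],[0.69, -0.56]]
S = [3.93, 0.61]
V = [[0.28,0.96], [0.96,-0.28]]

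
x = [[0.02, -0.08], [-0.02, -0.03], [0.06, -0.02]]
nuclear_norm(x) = 0.15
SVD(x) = [[-0.86, -0.31], [-0.19, -0.54], [-0.48, 0.78]] @ diag([0.09380831519646861, 0.057445626465380276]) @ [[-0.45, 0.89], [0.89, 0.45]]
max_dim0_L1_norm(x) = 0.13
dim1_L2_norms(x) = [0.08, 0.04, 0.06]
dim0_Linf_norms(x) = [0.06, 0.08]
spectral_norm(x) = 0.09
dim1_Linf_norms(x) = [0.08, 0.03, 0.06]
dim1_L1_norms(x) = [0.1, 0.05, 0.08]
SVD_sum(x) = [[0.04, -0.07], [0.01, -0.02], [0.02, -0.04]] + [[-0.02, -0.01], [-0.03, -0.01], [0.04, 0.02]]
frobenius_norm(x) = 0.11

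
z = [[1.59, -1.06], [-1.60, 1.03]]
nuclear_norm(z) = 2.72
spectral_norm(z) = 2.70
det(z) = -0.06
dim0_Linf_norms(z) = [1.6, 1.06]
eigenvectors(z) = [[0.71, 0.55], [-0.7, 0.84]]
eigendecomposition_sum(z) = [[1.6, -1.05], [-1.59, 1.04]] + [[-0.01,  -0.01],[-0.01,  -0.01]]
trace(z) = 2.62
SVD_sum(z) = [[1.6, -1.05], [-1.59, 1.04]] + [[-0.01, -0.01], [-0.01, -0.01]]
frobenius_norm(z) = 2.70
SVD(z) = [[-0.71, 0.71], [0.71, 0.71]] @ diag([2.6966891949961482, 0.021619102456515563]) @ [[-0.84, 0.55], [-0.55, -0.84]]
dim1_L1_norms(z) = [2.65, 2.63]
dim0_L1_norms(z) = [3.19, 2.09]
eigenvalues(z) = [2.64, -0.02]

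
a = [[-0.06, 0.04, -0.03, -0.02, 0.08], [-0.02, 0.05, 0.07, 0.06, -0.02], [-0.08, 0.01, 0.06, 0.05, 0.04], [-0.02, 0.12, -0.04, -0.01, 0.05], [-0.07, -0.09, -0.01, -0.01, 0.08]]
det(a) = -0.00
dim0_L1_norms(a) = [0.25, 0.31, 0.21, 0.15, 0.27]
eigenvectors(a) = [[-0.26+0.00j, -0.71+0.00j, (-0.43+0j), (-0.5+0.11j), (-0.5-0.11j)], [(0.54+0j), 0.23+0.00j, (0.15+0j), -0.02-0.02j, (-0.02+0.02j)], [(0.09+0j), -0.15+0.00j, -0.32+0.00j, -0.41-0.31j, (-0.41+0.31j)], [(0.21+0j), -0.60+0.00j, -0.03+0.00j, 0.15+0.41j, (0.15-0.41j)], [-0.77+0.00j, -0.24+0.00j, (-0.83+0j), (-0.53+0j), (-0.53-0j)]]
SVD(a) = [[-0.61, 0.04, 0.25, 0.61, -0.43], [-0.07, 0.34, -0.66, -0.25, -0.62], [-0.46, -0.06, -0.62, 0.22, 0.59], [-0.48, 0.60, 0.34, -0.5, 0.22], [-0.43, -0.72, 0.03, -0.51, -0.17]] @ diag([0.17657341744383598, 0.16306984632011617, 0.14020225189040456, 0.008112534234449948, 0.002751150030973836]) @ [[0.65, -0.29, 0.06, -0.03, -0.70], [0.21, 0.95, 0.01, 0.11, -0.21], [0.28, 0.06, -0.75, -0.57, 0.2], [-0.44, 0.09, 0.31, -0.74, -0.39], [-0.52, -0.03, -0.59, 0.33, -0.52]]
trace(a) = 0.12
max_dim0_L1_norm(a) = 0.31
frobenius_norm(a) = 0.28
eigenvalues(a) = [(0.12+0j), (-0.07+0j), (0.06+0j), (0.01+0.01j), (0.01-0.01j)]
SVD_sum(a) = [[-0.07, 0.03, -0.01, 0.00, 0.08], [-0.01, 0.00, -0.0, 0.00, 0.01], [-0.05, 0.02, -0.00, 0.00, 0.06], [-0.05, 0.02, -0.0, 0.00, 0.06], [-0.05, 0.02, -0.0, 0.00, 0.05]] + [[0.00,0.01,0.0,0.00,-0.00], [0.01,0.05,0.0,0.01,-0.01], [-0.0,-0.01,-0.00,-0.0,0.00], [0.02,0.09,0.0,0.01,-0.02], [-0.02,-0.11,-0.0,-0.01,0.02]] + [[0.01, 0.0, -0.03, -0.02, 0.01], [-0.03, -0.01, 0.07, 0.05, -0.02], [-0.02, -0.01, 0.07, 0.05, -0.02], [0.01, 0.00, -0.04, -0.03, 0.01], [0.0, 0.00, -0.0, -0.00, 0.00]] + [[-0.0, 0.00, 0.00, -0.00, -0.00], [0.0, -0.0, -0.00, 0.0, 0.0], [-0.00, 0.0, 0.0, -0.00, -0.0], [0.0, -0.00, -0.0, 0.0, 0.0], [0.00, -0.00, -0.00, 0.00, 0.00]] + [[0.00,0.00,0.0,-0.0,0.0], [0.0,0.00,0.0,-0.0,0.00], [-0.00,-0.0,-0.0,0.0,-0.0], [-0.00,-0.0,-0.00,0.00,-0.0], [0.0,0.0,0.00,-0.0,0.0]]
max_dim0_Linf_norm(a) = 0.12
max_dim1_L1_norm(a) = 0.26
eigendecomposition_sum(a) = [[(0.02+0j),-0.04+0.00j,(-0.03-0j),-0.03-0.00j,(-0.01-0j)],[(-0.05-0j),(0.08-0j),(0.07+0j),(0.07+0j),(0.01+0j)],[(-0.01-0j),0.01-0.00j,0.01+0.00j,(0.01+0j),0j],[-0.02-0.00j,0.03-0.00j,(0.03+0j),(0.03+0j),0j],[0.07+0.00j,(-0.11+0j),-0.10-0.00j,-0.10-0.00j,(-0.02-0j)]] + [[(-0.02+0j), (0.08+0j), -0.05-0.00j, -0.03-0.00j, (0.05-0j)], [(0.01-0j), -0.03-0.00j, 0.02+0.00j, 0.01+0.00j, -0.02+0.00j], [(-0+0j), 0.02+0.00j, -0.01-0.00j, -0.01-0.00j, 0.01-0.00j], [(-0.02+0j), (0.07+0j), -0.05-0.00j, -0.03-0.00j, 0.04-0.00j], [(-0.01+0j), (0.03+0j), (-0.02-0j), (-0.01-0j), 0.02-0.00j]] + [[-0.07-0.00j, -0j, 0.05+0.00j, 0.06+0.00j, 0.05+0.00j], [0.02+0.00j, (-0+0j), (-0.02-0j), (-0.02-0j), (-0.02+0j)], [(-0.05-0j), -0j, (0.04+0j), 0.04+0.00j, (0.03+0j)], [(-0.01-0j), 0.00-0.00j, 0.00+0.00j, 0.00+0.00j, 0.00+0.00j], [(-0.14-0j), 0.01-0.00j, 0.09+0.00j, (0.1+0j), 0.09+0.00j]] + [[0.00+0.01j, -0.00+0.01j, 0.00-0.01j, (-0-0.01j), -0.00+0.00j],[(-0+0j), (-0+0j), -0j, -0j, (-0-0j)],[-0.01+0.01j, -0.01+0.01j, 0.01-0.00j, -0.01j, (-0-0j)],[(0.01-0j), (0.01+0j), (-0.01-0j), -0.01+0.00j, 0.00+0.00j],[0.01j, -0.01+0.01j, 0.01-0.01j, -0.00-0.01j, -0.00-0.00j]] + [[0.00-0.01j,(-0-0.01j),0.00+0.01j,(-0+0.01j),(-0-0j)], [-0.00-0.00j,-0.00-0.00j,0.00+0.00j,0.00+0.00j,(-0+0j)], [(-0.01-0.01j),-0.01-0.01j,0.01+0.00j,0.01j,-0.00+0.00j], [(0.01+0j),0.01-0.00j,(-0.01+0j),-0.01-0.00j,-0j], [-0.01j,(-0.01-0.01j),0.01+0.01j,-0.00+0.01j,(-0+0j)]]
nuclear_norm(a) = 0.49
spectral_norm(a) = 0.18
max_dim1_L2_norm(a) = 0.14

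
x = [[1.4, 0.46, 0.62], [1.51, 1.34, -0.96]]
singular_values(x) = [2.5, 1.15]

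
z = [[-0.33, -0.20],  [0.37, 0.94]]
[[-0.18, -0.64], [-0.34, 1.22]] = z@[[0.99, 1.53],[-0.75, 0.70]]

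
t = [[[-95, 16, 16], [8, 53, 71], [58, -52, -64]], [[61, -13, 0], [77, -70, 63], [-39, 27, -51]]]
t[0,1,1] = 53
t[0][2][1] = -52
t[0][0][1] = 16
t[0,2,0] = 58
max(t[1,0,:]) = 61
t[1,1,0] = 77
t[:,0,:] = [[-95, 16, 16], [61, -13, 0]]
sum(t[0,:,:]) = 11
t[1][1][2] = 63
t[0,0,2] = 16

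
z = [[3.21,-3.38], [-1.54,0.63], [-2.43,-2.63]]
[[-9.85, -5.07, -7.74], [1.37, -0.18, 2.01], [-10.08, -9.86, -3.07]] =z@[[0.49, 1.2, -0.6], [3.38, 2.64, 1.72]]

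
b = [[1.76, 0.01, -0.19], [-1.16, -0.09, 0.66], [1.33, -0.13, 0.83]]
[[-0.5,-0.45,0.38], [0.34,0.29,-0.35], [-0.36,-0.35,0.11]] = b @ [[-0.28, -0.26, 0.2],[0.5, -0.26, 0.23],[0.09, -0.05, -0.15]]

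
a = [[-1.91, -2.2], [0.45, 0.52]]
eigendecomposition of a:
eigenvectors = [[-0.97,0.75], [0.23,-0.66]]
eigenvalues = [-1.39, 0.0]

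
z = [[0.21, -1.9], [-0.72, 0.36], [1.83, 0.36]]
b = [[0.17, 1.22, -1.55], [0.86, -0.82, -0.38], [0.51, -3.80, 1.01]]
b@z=[[-3.68,-0.44],[0.08,-2.07],[4.69,-1.97]]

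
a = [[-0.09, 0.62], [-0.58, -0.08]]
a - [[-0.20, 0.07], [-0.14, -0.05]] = [[0.11, 0.55], [-0.44, -0.03]]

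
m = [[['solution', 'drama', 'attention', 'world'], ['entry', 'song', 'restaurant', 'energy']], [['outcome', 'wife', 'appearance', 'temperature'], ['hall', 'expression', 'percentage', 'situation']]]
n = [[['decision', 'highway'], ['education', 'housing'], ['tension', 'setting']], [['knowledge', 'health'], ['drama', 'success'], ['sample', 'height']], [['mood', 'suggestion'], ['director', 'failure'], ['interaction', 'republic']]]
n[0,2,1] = 'setting'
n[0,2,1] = 'setting'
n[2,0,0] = 'mood'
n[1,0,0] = 'knowledge'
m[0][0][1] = 'drama'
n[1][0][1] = 'health'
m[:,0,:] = [['solution', 'drama', 'attention', 'world'], ['outcome', 'wife', 'appearance', 'temperature']]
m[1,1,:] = ['hall', 'expression', 'percentage', 'situation']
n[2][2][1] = 'republic'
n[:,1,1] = ['housing', 'success', 'failure']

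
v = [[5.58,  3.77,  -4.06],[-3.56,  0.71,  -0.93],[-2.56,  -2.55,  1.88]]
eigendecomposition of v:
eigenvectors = [[0.07+0.00j, (-0.75+0j), -0.75-0.00j], [0.67+0.00j, (0.53-0.26j), (0.53+0.26j)], [0.74+0.00j, 0.28+0.08j, 0.28-0.08j]]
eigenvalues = [(-0.7+0j), (4.43+1.72j), (4.43-1.72j)]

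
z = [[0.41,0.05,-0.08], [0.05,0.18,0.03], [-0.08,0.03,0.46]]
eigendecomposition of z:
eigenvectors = [[-0.6, -0.76, -0.25], [-0.02, -0.29, 0.96], [0.8, -0.57, -0.16]]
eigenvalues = [0.52, 0.37, 0.16]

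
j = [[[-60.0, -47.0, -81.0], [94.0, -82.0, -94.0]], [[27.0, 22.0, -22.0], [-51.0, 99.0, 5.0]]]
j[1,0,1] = 22.0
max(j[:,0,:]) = 27.0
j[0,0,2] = -81.0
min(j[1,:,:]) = -51.0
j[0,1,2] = -94.0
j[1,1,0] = -51.0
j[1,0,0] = 27.0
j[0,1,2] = -94.0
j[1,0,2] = -22.0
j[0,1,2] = -94.0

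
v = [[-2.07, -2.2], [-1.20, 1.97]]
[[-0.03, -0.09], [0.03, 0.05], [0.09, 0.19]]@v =[[0.17, -0.11], [-0.12, 0.03], [-0.41, 0.18]]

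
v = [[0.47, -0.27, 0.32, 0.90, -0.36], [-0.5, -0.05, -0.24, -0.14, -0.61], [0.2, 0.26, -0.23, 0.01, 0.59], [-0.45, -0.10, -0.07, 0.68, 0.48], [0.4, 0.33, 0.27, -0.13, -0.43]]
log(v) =[[-0.22-0.41j, -0.25-0.50j, (-0.01-1.33j), (1.16+0.43j), (-0.88+1.54j)], [-0.27-0.24j, -0.99-0.29j, -0.68-0.77j, -0.38+0.25j, (-2.16+0.89j)], [(0.7+0.94j), (1.29+1.14j), 0.07+3.04j, (-0.61-0.99j), 0.64-3.52j], [-0.81-0.04j, (-0.56-0.05j), -0.38-0.12j, (0.09+0.04j), (0.41+0.14j)], [0.86-0.20j, 1.10-0.25j, (0.53-0.66j), (-0.56+0.21j), (-1.17+0.76j)]]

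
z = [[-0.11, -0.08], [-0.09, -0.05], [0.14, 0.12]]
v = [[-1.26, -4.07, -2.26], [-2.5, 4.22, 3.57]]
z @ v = [[0.34, 0.11, -0.04], [0.24, 0.16, 0.02], [-0.48, -0.06, 0.11]]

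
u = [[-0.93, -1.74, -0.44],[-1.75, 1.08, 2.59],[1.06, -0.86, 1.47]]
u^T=[[-0.93, -1.75, 1.06], [-1.74, 1.08, -0.86], [-0.44, 2.59, 1.47]]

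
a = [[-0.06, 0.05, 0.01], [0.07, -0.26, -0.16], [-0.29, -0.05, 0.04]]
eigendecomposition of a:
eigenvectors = [[-0.08,-0.45,-0.23], [-0.43,0.53,0.97], [0.9,-0.72,-0.06]]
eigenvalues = [0.09, -0.1, -0.27]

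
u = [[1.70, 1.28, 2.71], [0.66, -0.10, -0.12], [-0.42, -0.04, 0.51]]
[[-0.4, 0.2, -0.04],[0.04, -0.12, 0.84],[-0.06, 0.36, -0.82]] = u @ [[0.02,-0.19,1.13], [-0.11,-0.65,-0.07], [-0.11,0.5,-0.69]]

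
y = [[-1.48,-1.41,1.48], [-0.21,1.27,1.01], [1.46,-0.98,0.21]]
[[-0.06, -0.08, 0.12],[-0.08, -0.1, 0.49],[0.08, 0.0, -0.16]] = y@ [[0.04, 0.0, -0.02], [-0.03, -0.02, 0.19], [-0.03, -0.07, 0.24]]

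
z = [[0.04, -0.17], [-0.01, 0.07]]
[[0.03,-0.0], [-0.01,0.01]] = z @ [[0.33, 0.73],[-0.07, 0.20]]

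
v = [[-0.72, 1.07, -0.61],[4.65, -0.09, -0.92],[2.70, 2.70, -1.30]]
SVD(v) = [[-0.04, -0.51, -0.86], [0.78, 0.52, -0.34], [0.62, -0.69, 0.38]] @ diag([5.768705729081939, 2.713643653519326, 0.37492977071917616]) @ [[0.93,0.27,-0.26],[0.34,-0.9,0.27],[0.16,0.34,0.93]]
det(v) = -5.87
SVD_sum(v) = [[-0.2, -0.06, 0.06], [4.19, 1.22, -1.18], [3.31, 0.97, -0.93]] + [[-0.46, 1.24, -0.37], [0.48, -1.27, 0.38], [-0.63, 1.69, -0.5]] + [[-0.05, -0.11, -0.3], [-0.02, -0.04, -0.12], [0.02, 0.05, 0.13]]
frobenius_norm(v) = 6.39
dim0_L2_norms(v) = [5.43, 2.91, 1.71]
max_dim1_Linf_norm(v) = 4.65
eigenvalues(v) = [(-2.77+0j), (0.33+1.42j), (0.33-1.42j)]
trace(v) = -2.11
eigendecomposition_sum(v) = [[(-1.53+0j),(0.77-0j),-0.16-0.00j],[2.22-0.00j,-1.11+0.00j,0.23+0.00j],[-1.26+0.00j,(0.63-0j),(-0.13-0j)]] + [[(0.41+0.24j),0.15+0.17j,-0.23+0.01j], [(1.21+0.31j),0.51+0.33j,(-0.57+0.19j)], [(1.98-0.8j),1.03-0.07j,(-0.59+0.85j)]] + [[(0.41-0.24j), 0.15-0.17j, (-0.23-0.01j)], [1.21-0.31j, 0.51-0.33j, -0.57-0.19j], [1.98+0.80j, (1.03+0.07j), -0.59-0.85j]]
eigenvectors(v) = [[0.51+0.00j, (0.11+0.15j), (0.11-0.15j)],[-0.75+0.00j, 0.40+0.30j, 0.40-0.30j],[0.42+0.00j, (0.85+0j), (0.85-0j)]]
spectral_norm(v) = 5.77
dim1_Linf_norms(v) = [1.07, 4.65, 2.7]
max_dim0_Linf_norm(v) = 4.65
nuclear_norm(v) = 8.86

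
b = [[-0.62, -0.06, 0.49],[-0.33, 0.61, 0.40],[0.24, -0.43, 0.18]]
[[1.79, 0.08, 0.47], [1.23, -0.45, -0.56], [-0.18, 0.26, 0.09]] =b @ [[-1.71, -0.15, -1.17], [0.10, -0.74, -1.13], [1.5, -0.11, -0.65]]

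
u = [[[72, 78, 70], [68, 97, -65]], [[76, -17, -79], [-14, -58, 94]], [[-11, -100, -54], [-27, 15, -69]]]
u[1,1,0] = -14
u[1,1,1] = -58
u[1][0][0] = 76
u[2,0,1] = -100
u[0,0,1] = 78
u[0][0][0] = 72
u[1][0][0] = 76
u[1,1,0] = -14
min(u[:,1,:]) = -69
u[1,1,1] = -58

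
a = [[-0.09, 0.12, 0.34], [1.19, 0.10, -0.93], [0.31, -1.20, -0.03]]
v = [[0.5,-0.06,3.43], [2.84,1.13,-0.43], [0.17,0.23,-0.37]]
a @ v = [[0.35, 0.22, -0.49], [0.72, -0.17, 4.38], [-3.26, -1.38, 1.59]]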